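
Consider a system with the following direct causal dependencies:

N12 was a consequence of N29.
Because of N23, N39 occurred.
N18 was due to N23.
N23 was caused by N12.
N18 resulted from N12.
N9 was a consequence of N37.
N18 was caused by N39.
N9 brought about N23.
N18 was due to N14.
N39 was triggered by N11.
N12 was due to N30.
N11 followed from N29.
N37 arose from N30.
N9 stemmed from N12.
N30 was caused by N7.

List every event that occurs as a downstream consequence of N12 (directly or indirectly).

N18, N23, N39, N9

Direct effects: N9, N23, N18.
2 steps out: N39.
Not reachable from it: N29, N11, N7, N14, N30, N37.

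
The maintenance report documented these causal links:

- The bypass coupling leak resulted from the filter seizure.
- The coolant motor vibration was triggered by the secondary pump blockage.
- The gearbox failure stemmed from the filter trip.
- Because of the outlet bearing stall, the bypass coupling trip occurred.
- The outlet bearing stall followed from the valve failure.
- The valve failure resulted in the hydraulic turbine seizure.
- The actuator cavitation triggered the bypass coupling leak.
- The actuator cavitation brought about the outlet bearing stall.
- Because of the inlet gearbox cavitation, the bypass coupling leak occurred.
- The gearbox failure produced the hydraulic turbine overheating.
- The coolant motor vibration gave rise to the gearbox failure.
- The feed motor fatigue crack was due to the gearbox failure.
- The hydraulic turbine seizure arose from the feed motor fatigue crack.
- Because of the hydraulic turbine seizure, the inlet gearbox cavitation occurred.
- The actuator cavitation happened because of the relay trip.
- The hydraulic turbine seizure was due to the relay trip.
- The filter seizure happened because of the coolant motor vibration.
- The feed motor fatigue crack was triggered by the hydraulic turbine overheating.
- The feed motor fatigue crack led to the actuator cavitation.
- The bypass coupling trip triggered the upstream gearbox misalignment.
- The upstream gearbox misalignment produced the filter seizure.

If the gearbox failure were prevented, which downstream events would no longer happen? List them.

Downstream of the gearbox failure: the hydraulic turbine overheating, the feed motor fatigue crack, the actuator cavitation, the outlet bearing stall, the bypass coupling trip, the upstream gearbox misalignment, the filter seizure, the hydraulic turbine seizure, the inlet gearbox cavitation, the bypass coupling leak.
Of those, still caused via another path: the actuator cavitation, the outlet bearing stall, the bypass coupling trip, the upstream gearbox misalignment, the filter seizure, the hydraulic turbine seizure, the inlet gearbox cavitation, the bypass coupling leak.
The remainder have no surviving cause.

the feed motor fatigue crack, the hydraulic turbine overheating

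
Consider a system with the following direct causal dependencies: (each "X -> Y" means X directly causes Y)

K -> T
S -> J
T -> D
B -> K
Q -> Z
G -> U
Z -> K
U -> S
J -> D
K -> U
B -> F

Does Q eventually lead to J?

Yes

There is a causal chain: Q → Z → K → U → S → J.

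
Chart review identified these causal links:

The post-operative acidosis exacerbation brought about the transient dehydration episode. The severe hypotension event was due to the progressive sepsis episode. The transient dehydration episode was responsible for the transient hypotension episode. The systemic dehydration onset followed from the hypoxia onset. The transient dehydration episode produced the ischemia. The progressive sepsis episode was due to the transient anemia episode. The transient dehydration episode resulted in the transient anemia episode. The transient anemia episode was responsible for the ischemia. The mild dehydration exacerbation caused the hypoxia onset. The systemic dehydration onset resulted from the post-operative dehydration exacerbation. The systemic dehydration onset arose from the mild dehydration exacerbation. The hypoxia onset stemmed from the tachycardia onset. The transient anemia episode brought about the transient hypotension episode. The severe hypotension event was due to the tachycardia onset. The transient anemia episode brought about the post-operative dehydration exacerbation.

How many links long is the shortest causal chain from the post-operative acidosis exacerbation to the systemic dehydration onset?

4

Shortest chain: the post-operative acidosis exacerbation → the transient dehydration episode → the transient anemia episode → the post-operative dehydration exacerbation → the systemic dehydration onset.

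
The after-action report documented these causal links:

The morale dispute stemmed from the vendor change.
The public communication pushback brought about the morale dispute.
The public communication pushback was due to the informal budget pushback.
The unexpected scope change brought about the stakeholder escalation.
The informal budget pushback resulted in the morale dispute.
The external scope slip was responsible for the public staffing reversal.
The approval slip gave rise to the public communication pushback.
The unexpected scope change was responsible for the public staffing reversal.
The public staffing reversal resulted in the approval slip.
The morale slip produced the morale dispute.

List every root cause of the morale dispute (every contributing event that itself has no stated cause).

Tracing upstream from the morale dispute: the morale dispute ← the public communication pushback ← the approval slip ← the public staffing reversal ← the unexpected scope change.
A separate upstream branch: the morale dispute ← the informal budget pushback.
A separate upstream branch: the morale dispute ← the public communication pushback ← the approval slip ← the public staffing reversal ← the external scope slip.
A separate upstream branch: the morale dispute ← the morale slip.
A separate upstream branch: the morale dispute ← the vendor change.
Each of those chain origins has no stated cause.

the external scope slip, the informal budget pushback, the morale slip, the unexpected scope change, the vendor change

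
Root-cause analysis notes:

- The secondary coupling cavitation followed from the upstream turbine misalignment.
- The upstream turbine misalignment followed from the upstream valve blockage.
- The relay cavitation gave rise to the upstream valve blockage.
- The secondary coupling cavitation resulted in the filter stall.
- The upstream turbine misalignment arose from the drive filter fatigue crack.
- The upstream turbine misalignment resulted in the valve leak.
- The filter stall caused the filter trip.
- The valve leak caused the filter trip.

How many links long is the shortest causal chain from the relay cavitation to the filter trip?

Shortest chain: the relay cavitation → the upstream valve blockage → the upstream turbine misalignment → the valve leak → the filter trip.

4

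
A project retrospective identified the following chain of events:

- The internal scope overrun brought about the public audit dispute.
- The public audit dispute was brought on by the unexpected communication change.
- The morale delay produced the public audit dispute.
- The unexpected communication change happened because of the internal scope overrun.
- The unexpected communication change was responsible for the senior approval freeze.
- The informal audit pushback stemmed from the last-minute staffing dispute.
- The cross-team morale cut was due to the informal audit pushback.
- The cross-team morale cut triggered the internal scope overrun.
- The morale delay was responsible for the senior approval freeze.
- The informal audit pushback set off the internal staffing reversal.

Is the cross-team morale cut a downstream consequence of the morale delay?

No

The morale delay leads to the public audit dispute, the senior approval freeze; the cross-team morale cut is not among them.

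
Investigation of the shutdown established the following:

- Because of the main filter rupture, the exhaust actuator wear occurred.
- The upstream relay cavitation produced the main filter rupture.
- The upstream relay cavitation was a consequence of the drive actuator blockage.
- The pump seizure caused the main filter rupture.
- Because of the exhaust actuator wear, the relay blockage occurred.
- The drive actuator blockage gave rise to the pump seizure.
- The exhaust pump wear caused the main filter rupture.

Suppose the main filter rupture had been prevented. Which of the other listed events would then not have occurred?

the exhaust actuator wear, the relay blockage

Downstream of the main filter rupture: the exhaust actuator wear, the relay blockage.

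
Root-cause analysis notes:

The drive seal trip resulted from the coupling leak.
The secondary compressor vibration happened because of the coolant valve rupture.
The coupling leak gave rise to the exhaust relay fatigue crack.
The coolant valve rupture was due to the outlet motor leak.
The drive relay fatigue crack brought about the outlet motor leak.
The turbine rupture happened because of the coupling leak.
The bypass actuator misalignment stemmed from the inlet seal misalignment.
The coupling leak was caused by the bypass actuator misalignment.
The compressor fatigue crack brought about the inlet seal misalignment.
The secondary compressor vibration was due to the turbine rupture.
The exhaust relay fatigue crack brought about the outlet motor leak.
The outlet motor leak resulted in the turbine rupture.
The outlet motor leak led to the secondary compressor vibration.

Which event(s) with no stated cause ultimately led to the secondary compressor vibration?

the compressor fatigue crack, the drive relay fatigue crack

Tracing upstream from the secondary compressor vibration: the secondary compressor vibration ← the turbine rupture ← the coupling leak ← the bypass actuator misalignment ← the inlet seal misalignment ← the compressor fatigue crack.
A separate upstream branch: the secondary compressor vibration ← the outlet motor leak ← the drive relay fatigue crack.
Each of those chain origins has no stated cause.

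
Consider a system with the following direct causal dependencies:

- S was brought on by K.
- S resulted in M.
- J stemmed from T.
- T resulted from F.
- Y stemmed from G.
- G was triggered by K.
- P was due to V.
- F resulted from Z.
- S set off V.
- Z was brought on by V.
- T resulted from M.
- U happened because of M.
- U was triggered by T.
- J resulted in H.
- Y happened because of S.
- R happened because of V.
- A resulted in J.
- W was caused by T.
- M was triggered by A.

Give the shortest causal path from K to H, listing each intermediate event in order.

K → S → M → T → J → H

K → S
S → M
M → T
T → J
J → H
Length: 5 steps.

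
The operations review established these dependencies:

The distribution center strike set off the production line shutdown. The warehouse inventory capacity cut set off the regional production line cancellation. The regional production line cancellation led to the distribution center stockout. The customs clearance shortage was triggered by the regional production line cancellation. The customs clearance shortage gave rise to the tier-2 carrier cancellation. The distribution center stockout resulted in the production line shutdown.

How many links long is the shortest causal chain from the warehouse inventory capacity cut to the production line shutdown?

Shortest chain: the warehouse inventory capacity cut → the regional production line cancellation → the distribution center stockout → the production line shutdown.

3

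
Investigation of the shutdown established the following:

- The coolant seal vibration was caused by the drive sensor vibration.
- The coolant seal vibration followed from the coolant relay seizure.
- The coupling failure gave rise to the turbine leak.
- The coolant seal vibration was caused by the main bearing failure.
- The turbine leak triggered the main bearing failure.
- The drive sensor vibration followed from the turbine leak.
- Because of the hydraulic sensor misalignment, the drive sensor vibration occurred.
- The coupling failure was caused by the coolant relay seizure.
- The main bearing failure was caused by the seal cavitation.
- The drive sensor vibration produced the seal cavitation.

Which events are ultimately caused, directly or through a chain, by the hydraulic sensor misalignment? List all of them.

Direct effects: the drive sensor vibration.
2 steps out: the seal cavitation, the coolant seal vibration.
3 steps out: the main bearing failure.
Not reachable from it: the coolant relay seizure, the coupling failure, the turbine leak.

the coolant seal vibration, the drive sensor vibration, the main bearing failure, the seal cavitation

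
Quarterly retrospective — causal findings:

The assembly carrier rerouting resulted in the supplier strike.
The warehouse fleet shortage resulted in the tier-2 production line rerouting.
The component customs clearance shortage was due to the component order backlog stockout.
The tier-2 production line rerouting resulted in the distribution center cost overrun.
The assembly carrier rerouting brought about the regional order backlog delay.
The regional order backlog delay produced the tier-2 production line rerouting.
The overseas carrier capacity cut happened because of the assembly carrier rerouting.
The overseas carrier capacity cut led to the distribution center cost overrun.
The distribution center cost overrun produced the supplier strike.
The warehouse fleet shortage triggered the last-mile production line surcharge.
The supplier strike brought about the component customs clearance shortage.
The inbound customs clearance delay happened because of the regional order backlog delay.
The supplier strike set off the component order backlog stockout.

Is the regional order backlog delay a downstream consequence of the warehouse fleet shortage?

No

The warehouse fleet shortage leads to the last-mile production line surcharge, the tier-2 production line rerouting, the distribution center cost overrun, the supplier strike, the component order backlog stockout, the component customs clearance shortage; the regional order backlog delay is not among them.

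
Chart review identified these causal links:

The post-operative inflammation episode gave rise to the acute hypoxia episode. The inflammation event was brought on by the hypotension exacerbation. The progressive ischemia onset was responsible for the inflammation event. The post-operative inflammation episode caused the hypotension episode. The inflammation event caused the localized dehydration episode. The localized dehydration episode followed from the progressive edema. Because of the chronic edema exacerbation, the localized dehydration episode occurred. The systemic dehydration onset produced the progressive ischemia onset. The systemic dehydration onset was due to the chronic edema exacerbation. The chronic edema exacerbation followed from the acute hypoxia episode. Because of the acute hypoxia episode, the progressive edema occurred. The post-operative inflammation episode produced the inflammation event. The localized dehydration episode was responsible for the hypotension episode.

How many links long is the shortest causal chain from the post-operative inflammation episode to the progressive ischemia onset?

4

Shortest chain: the post-operative inflammation episode → the acute hypoxia episode → the chronic edema exacerbation → the systemic dehydration onset → the progressive ischemia onset.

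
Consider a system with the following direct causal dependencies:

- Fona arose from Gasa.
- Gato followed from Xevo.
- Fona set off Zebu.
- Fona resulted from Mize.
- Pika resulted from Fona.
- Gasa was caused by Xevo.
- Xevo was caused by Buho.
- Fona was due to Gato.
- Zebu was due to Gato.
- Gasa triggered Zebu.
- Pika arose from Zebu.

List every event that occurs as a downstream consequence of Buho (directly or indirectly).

Fona, Gasa, Gato, Pika, Xevo, Zebu

Direct effects: Xevo.
2 steps out: Gato, Gasa.
3 steps out: Fona, Zebu.
4 steps out: Pika.
Not reachable from it: Mize.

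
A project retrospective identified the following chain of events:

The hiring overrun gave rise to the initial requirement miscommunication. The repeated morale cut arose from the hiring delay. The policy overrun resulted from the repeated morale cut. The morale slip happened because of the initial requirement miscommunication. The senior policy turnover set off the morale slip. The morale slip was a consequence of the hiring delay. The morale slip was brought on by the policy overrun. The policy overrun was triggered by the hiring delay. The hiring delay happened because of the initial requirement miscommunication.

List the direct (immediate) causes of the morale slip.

the hiring delay, the initial requirement miscommunication, the policy overrun, the senior policy turnover

Upstream contributors include the hiring overrun, the repeated morale cut, but only the hiring delay, the initial requirement miscommunication, the policy overrun, the senior policy turnover feed directly into the morale slip.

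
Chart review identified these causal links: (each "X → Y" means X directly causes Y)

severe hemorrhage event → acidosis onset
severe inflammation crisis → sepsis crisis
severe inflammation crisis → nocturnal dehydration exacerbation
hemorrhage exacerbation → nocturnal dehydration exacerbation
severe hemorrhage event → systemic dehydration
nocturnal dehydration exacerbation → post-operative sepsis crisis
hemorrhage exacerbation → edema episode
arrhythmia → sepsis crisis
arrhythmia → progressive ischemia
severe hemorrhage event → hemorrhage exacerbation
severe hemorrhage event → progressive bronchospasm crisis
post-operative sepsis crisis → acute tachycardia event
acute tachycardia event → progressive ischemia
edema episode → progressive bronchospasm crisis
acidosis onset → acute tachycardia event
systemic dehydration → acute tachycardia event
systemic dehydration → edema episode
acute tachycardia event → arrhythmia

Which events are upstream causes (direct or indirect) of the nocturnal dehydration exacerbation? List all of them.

Immediate causes of the nocturnal dehydration exacerbation: the hemorrhage exacerbation, the severe inflammation crisis.
Further upstream: the severe hemorrhage event.

the hemorrhage exacerbation, the severe hemorrhage event, the severe inflammation crisis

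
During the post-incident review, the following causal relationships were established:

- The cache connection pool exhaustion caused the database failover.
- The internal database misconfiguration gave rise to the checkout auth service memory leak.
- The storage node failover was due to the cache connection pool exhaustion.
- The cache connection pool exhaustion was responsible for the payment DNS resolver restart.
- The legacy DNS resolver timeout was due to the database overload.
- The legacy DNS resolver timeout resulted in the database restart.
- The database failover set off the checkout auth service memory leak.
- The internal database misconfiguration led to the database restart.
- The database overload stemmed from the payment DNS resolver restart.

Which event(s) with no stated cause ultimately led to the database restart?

the cache connection pool exhaustion, the internal database misconfiguration

Tracing upstream from the database restart: the database restart ← the legacy DNS resolver timeout ← the database overload ← the payment DNS resolver restart ← the cache connection pool exhaustion.
A separate upstream branch: the database restart ← the internal database misconfiguration.
Each of those chain origins has no stated cause.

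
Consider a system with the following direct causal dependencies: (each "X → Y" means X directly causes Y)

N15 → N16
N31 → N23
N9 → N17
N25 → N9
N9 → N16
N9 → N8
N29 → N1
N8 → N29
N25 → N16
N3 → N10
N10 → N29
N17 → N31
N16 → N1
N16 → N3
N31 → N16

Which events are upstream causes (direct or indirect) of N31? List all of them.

N17, N25, N9

Immediate cause of N31: N17.
Further upstream: N25, N9.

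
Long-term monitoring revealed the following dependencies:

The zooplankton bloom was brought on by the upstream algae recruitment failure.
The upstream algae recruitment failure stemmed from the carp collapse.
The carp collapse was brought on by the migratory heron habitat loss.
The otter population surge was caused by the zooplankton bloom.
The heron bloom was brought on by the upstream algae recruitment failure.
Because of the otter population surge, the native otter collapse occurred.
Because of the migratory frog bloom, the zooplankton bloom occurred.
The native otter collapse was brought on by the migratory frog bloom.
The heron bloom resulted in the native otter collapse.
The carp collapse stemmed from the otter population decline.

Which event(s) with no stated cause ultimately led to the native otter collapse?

Tracing upstream from the native otter collapse: the native otter collapse ← the heron bloom ← the upstream algae recruitment failure ← the carp collapse ← the otter population decline.
A separate upstream branch: the native otter collapse ← the heron bloom ← the upstream algae recruitment failure ← the carp collapse ← the migratory heron habitat loss.
A separate upstream branch: the native otter collapse ← the migratory frog bloom.
Each of those chain origins has no stated cause.

the migratory frog bloom, the migratory heron habitat loss, the otter population decline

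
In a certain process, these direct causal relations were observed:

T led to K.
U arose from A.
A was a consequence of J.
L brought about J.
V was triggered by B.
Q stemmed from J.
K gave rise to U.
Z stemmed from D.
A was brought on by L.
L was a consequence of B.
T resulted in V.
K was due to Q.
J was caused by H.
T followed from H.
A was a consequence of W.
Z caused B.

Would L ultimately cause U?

Yes

There is a causal chain: L → A → U.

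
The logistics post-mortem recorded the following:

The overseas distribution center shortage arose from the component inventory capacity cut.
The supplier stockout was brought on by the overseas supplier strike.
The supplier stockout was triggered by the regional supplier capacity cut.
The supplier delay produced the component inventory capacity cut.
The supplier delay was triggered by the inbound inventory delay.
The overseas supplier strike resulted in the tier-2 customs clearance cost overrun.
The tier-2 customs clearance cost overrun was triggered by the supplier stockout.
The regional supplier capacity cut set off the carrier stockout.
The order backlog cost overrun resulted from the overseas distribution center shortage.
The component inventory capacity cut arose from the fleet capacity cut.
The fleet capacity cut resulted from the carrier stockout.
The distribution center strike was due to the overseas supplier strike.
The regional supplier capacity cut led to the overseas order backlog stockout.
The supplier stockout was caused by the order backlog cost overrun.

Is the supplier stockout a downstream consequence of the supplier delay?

There is a causal chain: the supplier delay → the component inventory capacity cut → the overseas distribution center shortage → the order backlog cost overrun → the supplier stockout.

Yes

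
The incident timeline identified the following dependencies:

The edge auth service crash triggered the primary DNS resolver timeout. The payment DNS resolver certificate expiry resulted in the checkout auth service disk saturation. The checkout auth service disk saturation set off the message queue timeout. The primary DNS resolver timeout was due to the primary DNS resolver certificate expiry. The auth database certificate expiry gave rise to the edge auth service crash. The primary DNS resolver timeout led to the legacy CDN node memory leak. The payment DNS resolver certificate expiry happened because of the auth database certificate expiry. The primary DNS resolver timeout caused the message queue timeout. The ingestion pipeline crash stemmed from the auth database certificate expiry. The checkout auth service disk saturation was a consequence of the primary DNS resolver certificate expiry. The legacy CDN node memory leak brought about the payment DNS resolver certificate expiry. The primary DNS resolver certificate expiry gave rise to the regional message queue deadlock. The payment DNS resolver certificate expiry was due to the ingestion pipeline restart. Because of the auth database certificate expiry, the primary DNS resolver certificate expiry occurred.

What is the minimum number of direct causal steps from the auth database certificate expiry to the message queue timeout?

Shortest chain: the auth database certificate expiry → the edge auth service crash → the primary DNS resolver timeout → the message queue timeout.

3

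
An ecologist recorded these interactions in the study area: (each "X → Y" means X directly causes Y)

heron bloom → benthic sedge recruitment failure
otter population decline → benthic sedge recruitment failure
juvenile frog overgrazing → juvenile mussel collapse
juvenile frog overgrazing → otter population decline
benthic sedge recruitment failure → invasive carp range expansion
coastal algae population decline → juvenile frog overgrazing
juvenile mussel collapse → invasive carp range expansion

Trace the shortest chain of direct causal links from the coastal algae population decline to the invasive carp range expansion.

the coastal algae population decline → the juvenile frog overgrazing
the juvenile frog overgrazing → the juvenile mussel collapse
the juvenile mussel collapse → the invasive carp range expansion
Length: 3 steps.

the coastal algae population decline → the juvenile frog overgrazing → the juvenile mussel collapse → the invasive carp range expansion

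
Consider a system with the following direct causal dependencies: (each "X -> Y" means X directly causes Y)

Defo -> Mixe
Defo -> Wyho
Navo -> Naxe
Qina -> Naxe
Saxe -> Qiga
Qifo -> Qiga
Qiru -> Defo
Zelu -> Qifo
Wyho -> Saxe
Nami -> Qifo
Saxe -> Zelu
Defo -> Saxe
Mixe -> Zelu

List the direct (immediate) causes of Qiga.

Upstream contributors include Qiru, Defo, Nami, Wyho, Mixe, Zelu, but only Qifo, Saxe feed directly into Qiga.

Qifo, Saxe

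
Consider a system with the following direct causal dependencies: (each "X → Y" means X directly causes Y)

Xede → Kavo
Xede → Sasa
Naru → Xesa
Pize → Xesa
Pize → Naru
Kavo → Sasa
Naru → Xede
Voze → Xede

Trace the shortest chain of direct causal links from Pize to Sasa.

Pize → Naru
Naru → Xede
Xede → Sasa
Length: 3 steps.

Pize → Naru → Xede → Sasa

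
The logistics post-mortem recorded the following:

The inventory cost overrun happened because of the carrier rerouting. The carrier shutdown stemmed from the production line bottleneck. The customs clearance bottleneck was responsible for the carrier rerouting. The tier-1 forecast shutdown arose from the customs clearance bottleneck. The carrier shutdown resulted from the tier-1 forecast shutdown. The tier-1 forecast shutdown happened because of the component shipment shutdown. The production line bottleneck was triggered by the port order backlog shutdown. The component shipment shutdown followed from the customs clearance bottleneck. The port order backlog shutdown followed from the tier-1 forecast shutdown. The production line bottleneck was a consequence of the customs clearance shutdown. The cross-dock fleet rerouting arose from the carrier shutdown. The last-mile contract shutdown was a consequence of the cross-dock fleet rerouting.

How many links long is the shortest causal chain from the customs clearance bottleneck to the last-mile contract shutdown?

Shortest chain: the customs clearance bottleneck → the tier-1 forecast shutdown → the carrier shutdown → the cross-dock fleet rerouting → the last-mile contract shutdown.

4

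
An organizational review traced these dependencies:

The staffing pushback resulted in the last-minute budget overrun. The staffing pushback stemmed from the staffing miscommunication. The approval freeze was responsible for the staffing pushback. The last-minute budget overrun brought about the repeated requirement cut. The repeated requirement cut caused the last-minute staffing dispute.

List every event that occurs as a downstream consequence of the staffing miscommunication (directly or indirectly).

the last-minute budget overrun, the last-minute staffing dispute, the repeated requirement cut, the staffing pushback

Direct effects: the staffing pushback.
2 steps out: the last-minute budget overrun.
3 steps out: the repeated requirement cut.
4 steps out: the last-minute staffing dispute.
Not reachable from it: the approval freeze.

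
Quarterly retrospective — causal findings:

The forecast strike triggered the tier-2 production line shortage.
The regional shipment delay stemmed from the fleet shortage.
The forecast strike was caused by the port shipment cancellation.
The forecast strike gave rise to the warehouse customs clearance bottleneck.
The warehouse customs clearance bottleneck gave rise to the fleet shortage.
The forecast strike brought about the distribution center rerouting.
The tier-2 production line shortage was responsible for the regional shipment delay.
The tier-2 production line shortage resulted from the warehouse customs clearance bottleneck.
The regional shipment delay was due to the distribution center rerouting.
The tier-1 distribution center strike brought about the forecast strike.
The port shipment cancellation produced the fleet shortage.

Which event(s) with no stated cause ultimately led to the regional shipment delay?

the port shipment cancellation, the tier-1 distribution center strike

Tracing upstream from the regional shipment delay: the regional shipment delay ← the distribution center rerouting ← the forecast strike ← the tier-1 distribution center strike.
A separate upstream branch: the regional shipment delay ← the fleet shortage ← the port shipment cancellation.
Each of those chain origins has no stated cause.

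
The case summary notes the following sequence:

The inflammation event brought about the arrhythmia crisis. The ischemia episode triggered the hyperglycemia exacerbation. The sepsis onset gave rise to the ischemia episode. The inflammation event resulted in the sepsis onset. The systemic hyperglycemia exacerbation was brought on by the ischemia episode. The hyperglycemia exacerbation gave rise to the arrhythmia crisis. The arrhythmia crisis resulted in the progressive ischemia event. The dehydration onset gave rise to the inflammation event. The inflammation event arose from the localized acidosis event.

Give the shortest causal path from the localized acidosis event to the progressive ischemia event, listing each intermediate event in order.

the localized acidosis event → the inflammation event
the inflammation event → the arrhythmia crisis
the arrhythmia crisis → the progressive ischemia event
Length: 3 steps.

the localized acidosis event → the inflammation event → the arrhythmia crisis → the progressive ischemia event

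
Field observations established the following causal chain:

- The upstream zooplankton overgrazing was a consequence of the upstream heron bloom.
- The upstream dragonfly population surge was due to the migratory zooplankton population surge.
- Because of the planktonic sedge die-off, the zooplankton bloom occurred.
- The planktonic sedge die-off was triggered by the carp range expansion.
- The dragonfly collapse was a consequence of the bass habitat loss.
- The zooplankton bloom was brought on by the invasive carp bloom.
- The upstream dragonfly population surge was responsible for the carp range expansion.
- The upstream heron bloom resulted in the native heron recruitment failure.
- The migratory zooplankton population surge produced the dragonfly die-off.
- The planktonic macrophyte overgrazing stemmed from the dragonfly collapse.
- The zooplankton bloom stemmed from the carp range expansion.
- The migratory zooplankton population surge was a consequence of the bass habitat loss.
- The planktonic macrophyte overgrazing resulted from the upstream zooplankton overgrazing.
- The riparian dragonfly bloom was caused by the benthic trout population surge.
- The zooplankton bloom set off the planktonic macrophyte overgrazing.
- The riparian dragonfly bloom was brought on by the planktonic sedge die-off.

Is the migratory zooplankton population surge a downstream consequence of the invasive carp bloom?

No

The invasive carp bloom leads to the zooplankton bloom, the planktonic macrophyte overgrazing; the migratory zooplankton population surge is not among them.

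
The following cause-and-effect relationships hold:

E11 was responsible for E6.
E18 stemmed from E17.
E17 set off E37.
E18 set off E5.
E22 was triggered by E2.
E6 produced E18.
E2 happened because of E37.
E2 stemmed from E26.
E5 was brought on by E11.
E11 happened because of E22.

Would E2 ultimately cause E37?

E2 leads to E22, E11, E6, E18, E5; E37 is not among them.

No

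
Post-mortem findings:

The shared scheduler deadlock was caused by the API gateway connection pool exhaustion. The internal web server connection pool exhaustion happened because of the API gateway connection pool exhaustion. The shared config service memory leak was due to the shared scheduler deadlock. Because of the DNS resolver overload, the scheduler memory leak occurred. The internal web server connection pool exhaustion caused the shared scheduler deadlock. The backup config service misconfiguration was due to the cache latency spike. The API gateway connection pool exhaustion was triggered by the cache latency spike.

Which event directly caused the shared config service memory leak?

Upstream contributors include the cache latency spike, the API gateway connection pool exhaustion, the internal web server connection pool exhaustion, but only the shared scheduler deadlock feeds directly into the shared config service memory leak.

the shared scheduler deadlock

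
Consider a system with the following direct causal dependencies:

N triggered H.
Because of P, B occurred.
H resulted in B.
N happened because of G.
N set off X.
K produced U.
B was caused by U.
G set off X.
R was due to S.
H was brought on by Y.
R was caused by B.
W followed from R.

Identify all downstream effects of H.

B, R, W

Direct effects: B.
2 steps out: R.
3 steps out: W.
Not reachable from it: Y, S, G, K, P, N, X, U.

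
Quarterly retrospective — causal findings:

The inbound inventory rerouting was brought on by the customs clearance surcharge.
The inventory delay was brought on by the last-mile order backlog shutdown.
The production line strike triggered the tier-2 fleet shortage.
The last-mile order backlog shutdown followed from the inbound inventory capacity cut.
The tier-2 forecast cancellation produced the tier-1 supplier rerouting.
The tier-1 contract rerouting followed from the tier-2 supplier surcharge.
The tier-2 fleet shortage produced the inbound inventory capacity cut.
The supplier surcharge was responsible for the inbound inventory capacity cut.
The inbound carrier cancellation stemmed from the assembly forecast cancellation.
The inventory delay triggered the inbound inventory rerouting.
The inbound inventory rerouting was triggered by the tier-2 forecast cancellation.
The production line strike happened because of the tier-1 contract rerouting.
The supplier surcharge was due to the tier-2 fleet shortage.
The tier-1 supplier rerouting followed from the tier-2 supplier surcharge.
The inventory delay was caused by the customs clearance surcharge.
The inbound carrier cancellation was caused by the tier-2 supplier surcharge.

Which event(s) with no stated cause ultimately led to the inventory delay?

the customs clearance surcharge, the tier-2 supplier surcharge

Tracing upstream from the inventory delay: the inventory delay ← the last-mile order backlog shutdown ← the inbound inventory capacity cut ← the tier-2 fleet shortage ← the production line strike ← the tier-1 contract rerouting ← the tier-2 supplier surcharge.
A separate upstream branch: the inventory delay ← the customs clearance surcharge.
Each of those chain origins has no stated cause.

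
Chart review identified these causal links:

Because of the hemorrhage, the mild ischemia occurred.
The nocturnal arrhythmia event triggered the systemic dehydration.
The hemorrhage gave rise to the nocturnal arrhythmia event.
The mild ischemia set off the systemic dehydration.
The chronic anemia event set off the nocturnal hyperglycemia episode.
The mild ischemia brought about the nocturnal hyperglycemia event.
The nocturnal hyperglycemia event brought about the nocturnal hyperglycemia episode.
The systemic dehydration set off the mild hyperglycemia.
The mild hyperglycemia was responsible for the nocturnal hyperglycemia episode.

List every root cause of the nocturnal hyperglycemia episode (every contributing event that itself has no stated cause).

the chronic anemia event, the hemorrhage

Tracing upstream from the nocturnal hyperglycemia episode: the nocturnal hyperglycemia episode ← the nocturnal hyperglycemia event ← the mild ischemia ← the hemorrhage.
A separate upstream branch: the nocturnal hyperglycemia episode ← the chronic anemia event.
Each of those chain origins has no stated cause.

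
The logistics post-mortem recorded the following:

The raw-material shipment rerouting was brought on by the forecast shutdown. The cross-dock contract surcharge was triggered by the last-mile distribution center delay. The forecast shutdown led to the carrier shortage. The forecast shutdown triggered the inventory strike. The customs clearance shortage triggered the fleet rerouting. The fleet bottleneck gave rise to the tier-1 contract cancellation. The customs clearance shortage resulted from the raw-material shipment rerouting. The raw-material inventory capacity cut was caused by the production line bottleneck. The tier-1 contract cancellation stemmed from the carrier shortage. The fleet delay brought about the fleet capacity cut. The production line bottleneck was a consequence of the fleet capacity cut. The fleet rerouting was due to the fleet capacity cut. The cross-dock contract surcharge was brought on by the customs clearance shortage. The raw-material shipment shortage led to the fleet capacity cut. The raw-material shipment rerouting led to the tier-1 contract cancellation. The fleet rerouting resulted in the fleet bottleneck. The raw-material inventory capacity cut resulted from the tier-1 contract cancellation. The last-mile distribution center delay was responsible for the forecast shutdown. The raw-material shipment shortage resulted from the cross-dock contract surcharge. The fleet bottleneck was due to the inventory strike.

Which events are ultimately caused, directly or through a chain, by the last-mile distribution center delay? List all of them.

Direct effects: the forecast shutdown, the cross-dock contract surcharge.
2 steps out: the inventory strike, the raw-material shipment rerouting, the raw-material shipment shortage, the carrier shortage.
3 steps out: the customs clearance shortage, the fleet capacity cut, the fleet bottleneck, the tier-1 contract cancellation.
4 steps out: the fleet rerouting, the production line bottleneck, the raw-material inventory capacity cut.
Not reachable from it: the fleet delay.

the carrier shortage, the cross-dock contract surcharge, the customs clearance shortage, the fleet bottleneck, the fleet capacity cut, the fleet rerouting, the forecast shutdown, the inventory strike, the production line bottleneck, the raw-material inventory capacity cut, the raw-material shipment rerouting, the raw-material shipment shortage, the tier-1 contract cancellation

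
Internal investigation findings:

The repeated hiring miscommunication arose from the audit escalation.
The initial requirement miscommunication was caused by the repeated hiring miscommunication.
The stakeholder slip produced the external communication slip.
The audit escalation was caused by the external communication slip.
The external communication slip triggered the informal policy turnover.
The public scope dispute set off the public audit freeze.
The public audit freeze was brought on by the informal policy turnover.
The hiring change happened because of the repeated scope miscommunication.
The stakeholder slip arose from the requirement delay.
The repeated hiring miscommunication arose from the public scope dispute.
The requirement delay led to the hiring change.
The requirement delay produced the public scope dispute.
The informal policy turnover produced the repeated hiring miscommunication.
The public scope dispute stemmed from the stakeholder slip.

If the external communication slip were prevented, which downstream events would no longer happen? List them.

Downstream of the external communication slip: the informal policy turnover, the public audit freeze, the audit escalation, the repeated hiring miscommunication, the initial requirement miscommunication.
Of those, still caused via another path: the public audit freeze, the repeated hiring miscommunication, the initial requirement miscommunication.
The remainder have no surviving cause.

the audit escalation, the informal policy turnover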